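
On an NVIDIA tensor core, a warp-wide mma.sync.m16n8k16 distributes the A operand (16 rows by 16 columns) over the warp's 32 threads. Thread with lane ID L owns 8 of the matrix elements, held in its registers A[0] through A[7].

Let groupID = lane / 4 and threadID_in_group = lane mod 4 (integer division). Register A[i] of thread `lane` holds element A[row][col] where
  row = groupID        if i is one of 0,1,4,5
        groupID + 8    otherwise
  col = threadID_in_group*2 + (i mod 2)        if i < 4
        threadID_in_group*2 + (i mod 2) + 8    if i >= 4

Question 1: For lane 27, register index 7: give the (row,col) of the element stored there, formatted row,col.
14,15

L=27→G=27>>2=6, T=27&3=3
[7]→row 6+8=14  col 3·2+1+8=15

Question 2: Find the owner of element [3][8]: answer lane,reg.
r=3→G=3,rhi=0  c=8→chi=1,T=0,p=0
L=3*4+0=12  i=1*4+0*2+0=4

12,4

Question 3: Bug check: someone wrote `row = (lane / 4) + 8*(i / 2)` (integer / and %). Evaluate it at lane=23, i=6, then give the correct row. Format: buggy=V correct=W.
buggy=29 correct=13

`(lane / 4) + 8*(i / 2)`[23,6]->29
L=23->gid=23>>2=5, tid=23&3=3
[6]->row 5+8=13  col 3·2+0+8=14
row: 29 vs 13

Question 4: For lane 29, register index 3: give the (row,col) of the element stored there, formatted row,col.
lane 29->29/4=7, 29 mod 4=1
i=3  r:7+8->15  c:2·1+1+0->3

15,3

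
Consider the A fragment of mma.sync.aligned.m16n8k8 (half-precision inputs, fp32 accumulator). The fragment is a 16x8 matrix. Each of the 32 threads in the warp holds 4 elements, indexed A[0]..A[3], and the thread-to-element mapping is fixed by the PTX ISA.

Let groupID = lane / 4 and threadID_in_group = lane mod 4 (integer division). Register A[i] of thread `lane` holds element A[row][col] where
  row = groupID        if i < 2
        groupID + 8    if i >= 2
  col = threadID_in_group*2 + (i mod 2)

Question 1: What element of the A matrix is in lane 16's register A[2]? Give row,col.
lane 16->16/4=4, 16 mod 4=0
i=2  r:4+8->12  c:2·0+0->0

12,0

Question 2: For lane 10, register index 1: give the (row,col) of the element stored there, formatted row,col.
2,5

lane 10: grp=2 (10/4), tig=2 (10%4)
i=1: r=2+0=2, c=2*2+1=5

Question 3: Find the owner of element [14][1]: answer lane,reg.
r:14=>grp=6,rB=1  c:1=>tig=0,lo=1
L=6*4+0=24  i=1*2+1=3

24,3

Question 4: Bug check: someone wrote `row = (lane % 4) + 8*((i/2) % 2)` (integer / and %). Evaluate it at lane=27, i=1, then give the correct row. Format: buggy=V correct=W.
`(lane % 4) + 8*((i/2) % 2)`[27,1]→3
L=27→G=27>>2=6, T=27&3=3
[1]→row 6+0=6  col 3·2+1=7
row: 3 vs 6

buggy=3 correct=6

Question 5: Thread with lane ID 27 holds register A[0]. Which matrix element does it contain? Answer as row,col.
6,6

lane 27⇒27/4=6, 27 mod 4=3
i=0  r:6+0⇒6  c:2·3+0⇒6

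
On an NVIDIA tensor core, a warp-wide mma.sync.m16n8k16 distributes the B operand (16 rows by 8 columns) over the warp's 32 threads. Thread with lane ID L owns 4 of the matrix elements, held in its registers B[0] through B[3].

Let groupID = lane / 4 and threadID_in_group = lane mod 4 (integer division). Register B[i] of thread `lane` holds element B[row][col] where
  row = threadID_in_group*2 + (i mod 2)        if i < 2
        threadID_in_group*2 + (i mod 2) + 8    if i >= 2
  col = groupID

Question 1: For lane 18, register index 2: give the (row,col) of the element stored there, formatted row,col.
L=18->g=18>>2=4, t=18&3=2
[2]->row 2·2+0+8=12  col g=4

12,4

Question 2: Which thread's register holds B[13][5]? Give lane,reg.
22,3

c: 5->gid=5  r: 13->r8=1,tid=2,i&1=1
L=5*4+2=22  i=1*2+1=3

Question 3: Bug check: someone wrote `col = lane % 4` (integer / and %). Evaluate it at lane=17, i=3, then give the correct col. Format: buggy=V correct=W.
buggy=1 correct=4

`lane % 4`[17,3]→1
lane 17: G=4 (17/4), T=1 (17%4)
i=3: r=1*2+1+8=11, c=G=4
col: 1 vs 4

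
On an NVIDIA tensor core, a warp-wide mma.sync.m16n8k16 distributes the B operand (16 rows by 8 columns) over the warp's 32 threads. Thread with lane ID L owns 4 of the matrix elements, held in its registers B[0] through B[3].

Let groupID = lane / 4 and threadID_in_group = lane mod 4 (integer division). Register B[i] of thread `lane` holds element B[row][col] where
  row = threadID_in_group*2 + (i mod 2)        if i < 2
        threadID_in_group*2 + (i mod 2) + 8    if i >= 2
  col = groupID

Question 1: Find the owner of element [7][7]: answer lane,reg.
c: 7->gid=7  r: 7->r8=0,tid=3,i&1=1
L=7*4+3=31  i=0*2+1=1

31,1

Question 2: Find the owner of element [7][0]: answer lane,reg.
c=0→G=0  r=7→rhi=0,T=3,p=1
L=0*4+3=3  i=0*2+1=1

3,1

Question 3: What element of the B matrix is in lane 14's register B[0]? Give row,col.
4,3

lane 14: gr=3 (14/4), th=2 (14%4)
i=0: r=2*2+0+0=4, c=gr=3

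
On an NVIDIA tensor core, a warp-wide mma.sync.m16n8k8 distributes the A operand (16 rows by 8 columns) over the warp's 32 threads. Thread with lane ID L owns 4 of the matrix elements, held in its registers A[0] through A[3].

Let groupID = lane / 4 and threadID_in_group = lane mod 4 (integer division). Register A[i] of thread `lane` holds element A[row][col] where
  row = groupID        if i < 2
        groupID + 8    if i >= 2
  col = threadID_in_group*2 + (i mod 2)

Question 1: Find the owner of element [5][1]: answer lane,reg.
20,1

r=5⇒gr=5,Rb=0  c=1⇒th=0,odd=1
L=5*4+0=20  i=0*2+1=1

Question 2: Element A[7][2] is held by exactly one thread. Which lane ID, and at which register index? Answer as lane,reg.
29,0

r=7->g=7,rb=0  c=2->t=1,b0=0
L=7*4+1=29  i=0*2+0=0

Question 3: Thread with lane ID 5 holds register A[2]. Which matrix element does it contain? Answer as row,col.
9,2

5: gid=1,tid=1
[2] (1+8,1*2+0) = (9,2)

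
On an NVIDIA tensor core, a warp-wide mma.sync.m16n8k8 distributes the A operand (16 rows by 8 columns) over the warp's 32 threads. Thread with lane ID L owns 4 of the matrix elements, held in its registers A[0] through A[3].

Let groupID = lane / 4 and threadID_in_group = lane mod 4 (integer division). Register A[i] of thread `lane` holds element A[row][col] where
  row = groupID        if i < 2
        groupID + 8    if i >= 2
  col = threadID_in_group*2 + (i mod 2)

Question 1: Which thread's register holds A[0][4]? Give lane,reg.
r=0⇒gr=0,Rb=0  c=4⇒th=2,odd=0
L=0*4+2=2  i=0*2+0=0

2,0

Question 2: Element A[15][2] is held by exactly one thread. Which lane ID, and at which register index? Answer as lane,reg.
29,2

r=15->g=7,rb=1  c=2->t=1,b0=0
L=7*4+1=29  i=1*2+0=2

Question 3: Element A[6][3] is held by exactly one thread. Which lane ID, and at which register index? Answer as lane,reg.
25,1

r=6->g=6,rb=0  c=3->t=1,b0=1
L=6*4+1=25  i=0*2+1=1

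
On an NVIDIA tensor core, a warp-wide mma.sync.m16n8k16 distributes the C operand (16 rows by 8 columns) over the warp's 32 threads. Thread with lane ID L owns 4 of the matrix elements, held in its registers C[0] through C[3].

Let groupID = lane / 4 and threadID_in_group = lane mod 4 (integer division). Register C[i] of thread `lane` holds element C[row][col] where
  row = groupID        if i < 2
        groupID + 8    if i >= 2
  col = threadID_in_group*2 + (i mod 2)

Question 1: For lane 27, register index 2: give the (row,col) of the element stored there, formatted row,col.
14,6

lane 27->27/4=6, 27 mod 4=3
i=2  r:6+8->14  c:2·3+0->6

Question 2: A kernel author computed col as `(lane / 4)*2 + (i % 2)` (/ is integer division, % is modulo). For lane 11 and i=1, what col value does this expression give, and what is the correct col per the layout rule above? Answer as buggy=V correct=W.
buggy=5 correct=7

`(lane / 4)*2 + (i % 2)`[11,1]→5
lane 11: G=2 (11/4), T=3 (11%4)
i=1: r=2+0=2, c=3*2+1=7
col: 5 vs 7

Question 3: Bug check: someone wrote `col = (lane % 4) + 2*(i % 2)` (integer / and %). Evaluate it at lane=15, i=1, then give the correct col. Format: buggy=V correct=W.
`(lane % 4) + 2*(i % 2)`[15,1]->5
lane 15: g=3 (15/4), t=3 (15%4)
i=1: r=3+0=3, c=3*2+1=7
col: 5 vs 7

buggy=5 correct=7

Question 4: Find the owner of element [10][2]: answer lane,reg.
r:10=>grp=2,rB=1  c:2=>tig=1,lo=0
L=2*4+1=9  i=1*2+0=2

9,2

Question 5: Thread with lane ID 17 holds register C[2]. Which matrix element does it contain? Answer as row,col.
lane 17->17/4=4, 17 mod 4=1
i=2  r:4+8->12  c:2·1+0->2

12,2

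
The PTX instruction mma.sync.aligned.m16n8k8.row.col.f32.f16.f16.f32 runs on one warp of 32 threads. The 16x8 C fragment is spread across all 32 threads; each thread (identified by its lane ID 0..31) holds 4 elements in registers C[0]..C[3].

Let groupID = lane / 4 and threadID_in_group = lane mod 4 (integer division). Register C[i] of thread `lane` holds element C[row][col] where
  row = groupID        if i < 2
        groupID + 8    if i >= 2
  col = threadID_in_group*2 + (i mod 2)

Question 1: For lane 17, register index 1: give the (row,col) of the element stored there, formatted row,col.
4,3

L=17⇒gr=17>>2=4, th=17&3=1
[1]⇒row 4+0=4  col 1·2+1=3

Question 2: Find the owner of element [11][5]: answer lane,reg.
14,3

r:11=>grp=3,rB=1  c:5=>tig=2,lo=1
L=3*4+2=14  i=1*2+1=3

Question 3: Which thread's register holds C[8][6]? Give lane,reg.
r=8→G=0,rhi=1  c=6→T=3,p=0
L=0*4+3=3  i=1*2+0=2

3,2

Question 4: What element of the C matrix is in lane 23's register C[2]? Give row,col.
13,6

23: G=5,T=3
[2] (5+8,3*2+0) = (13,6)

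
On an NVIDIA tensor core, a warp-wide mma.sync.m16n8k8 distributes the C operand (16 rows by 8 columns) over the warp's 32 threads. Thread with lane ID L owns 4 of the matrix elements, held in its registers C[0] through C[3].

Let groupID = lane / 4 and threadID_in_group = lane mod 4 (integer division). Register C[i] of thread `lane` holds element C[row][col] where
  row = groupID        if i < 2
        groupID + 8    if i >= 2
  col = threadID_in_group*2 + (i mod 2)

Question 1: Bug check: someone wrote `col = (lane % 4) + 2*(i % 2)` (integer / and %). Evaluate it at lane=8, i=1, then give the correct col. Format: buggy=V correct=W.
buggy=2 correct=1

`(lane % 4) + 2*(i % 2)`[8,1]->2
8: gid=2,tid=0
[1] (2+0,0*2+1) = (2,1)
col: 2 vs 1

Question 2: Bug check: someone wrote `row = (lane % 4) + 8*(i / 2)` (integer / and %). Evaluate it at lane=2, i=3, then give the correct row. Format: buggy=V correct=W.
buggy=10 correct=8

`(lane % 4) + 8*(i / 2)`[2,3]=>10
2: grp=0,tig=2
[3] (0+8,2*2+1) = (8,5)
row: 10 vs 8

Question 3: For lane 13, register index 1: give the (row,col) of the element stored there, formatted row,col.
13: gid=3,tid=1
[1] (3+0,1*2+1) = (3,3)

3,3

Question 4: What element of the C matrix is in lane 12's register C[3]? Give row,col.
11,1

12: gid=3,tid=0
[3] (3+8,0*2+1) = (11,1)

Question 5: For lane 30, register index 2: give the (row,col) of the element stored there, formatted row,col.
L=30⇒gr=30>>2=7, th=30&3=2
[2]⇒row 7+8=15  col 2·2+0=4

15,4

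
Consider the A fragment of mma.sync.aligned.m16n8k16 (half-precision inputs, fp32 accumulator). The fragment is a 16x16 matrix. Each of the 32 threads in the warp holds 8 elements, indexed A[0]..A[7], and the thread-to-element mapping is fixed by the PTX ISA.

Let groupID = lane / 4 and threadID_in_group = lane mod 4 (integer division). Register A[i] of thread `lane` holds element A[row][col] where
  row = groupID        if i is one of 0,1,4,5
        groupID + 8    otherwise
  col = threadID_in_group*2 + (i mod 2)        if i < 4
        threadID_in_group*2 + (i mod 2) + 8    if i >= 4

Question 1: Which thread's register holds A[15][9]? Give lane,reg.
28,7

r=15→G=7,rhi=1  c=9→chi=1,T=0,p=1
L=7*4+0=28  i=1*4+1*2+1=7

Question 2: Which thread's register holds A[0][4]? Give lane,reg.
r: 0->gid=0,r8=0  c: 4->c8=0,tid=2,i&1=0
L=0*4+2=2  i=0*4+0*2+0=0

2,0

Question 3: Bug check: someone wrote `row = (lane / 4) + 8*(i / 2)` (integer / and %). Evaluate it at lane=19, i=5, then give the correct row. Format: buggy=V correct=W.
`(lane / 4) + 8*(i / 2)`[19,5]->20
L=19->g=19>>2=4, t=19&3=3
[5]->row 4+0=4  col 3·2+1+8=15
row: 20 vs 4

buggy=20 correct=4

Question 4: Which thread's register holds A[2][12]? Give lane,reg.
r:2=>grp=2,rB=0  c:12=>cB=1,tig=2,lo=0
L=2*4+2=10  i=1*4+0*2+0=4

10,4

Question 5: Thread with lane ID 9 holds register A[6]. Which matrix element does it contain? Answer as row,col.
10,10

L=9->g=9>>2=2, t=9&3=1
[6]->row 2+8=10  col 1·2+0+8=10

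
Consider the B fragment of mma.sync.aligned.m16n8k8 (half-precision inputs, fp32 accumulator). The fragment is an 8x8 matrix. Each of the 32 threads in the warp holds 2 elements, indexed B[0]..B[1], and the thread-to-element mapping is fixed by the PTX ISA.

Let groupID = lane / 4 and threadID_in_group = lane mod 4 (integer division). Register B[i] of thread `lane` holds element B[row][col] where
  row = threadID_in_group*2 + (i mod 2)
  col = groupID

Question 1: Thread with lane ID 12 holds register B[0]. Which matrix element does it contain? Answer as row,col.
L=12->gid=12>>2=3, tid=12&3=0
[0]->row 0·2+0=0  col gid=3

0,3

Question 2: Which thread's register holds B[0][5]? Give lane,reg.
c=5⇒gr=5  r=0⇒th=0,odd=0
L=5*4+0=20  i=0=0

20,0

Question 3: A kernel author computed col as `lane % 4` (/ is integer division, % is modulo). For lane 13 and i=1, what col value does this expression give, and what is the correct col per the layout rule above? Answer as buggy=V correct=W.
`lane % 4`[13,1]->1
lane 13->13/4=3, 13 mod 4=1
i=1  r:2·1+1->3  c:3
col: 1 vs 3

buggy=1 correct=3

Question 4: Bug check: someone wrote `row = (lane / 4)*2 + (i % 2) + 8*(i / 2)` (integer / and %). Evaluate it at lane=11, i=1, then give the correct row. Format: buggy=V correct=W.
buggy=5 correct=7

`(lane / 4)*2 + (i % 2) + 8*(i / 2)`[11,1]=>5
11: grp=2,tig=3
[1] (3*2+1,2) = (7,2)
row: 5 vs 7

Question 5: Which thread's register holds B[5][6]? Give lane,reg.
26,1

c=6→G=6  r=5→T=2,p=1
L=6*4+2=26  i=1=1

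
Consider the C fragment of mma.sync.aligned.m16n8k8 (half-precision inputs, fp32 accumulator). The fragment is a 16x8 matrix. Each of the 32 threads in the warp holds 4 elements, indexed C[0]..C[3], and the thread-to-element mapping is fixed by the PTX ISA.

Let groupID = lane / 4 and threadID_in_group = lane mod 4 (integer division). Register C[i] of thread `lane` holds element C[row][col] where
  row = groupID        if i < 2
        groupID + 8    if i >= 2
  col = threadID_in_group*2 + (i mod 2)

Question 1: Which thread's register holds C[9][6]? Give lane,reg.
7,2

r:9=>grp=1,rB=1  c:6=>tig=3,lo=0
L=1*4+3=7  i=1*2+0=2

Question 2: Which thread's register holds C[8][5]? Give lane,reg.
r=8→G=0,rhi=1  c=5→T=2,p=1
L=0*4+2=2  i=1*2+1=3

2,3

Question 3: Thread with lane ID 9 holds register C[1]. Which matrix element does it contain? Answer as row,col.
2,3

9: g=2,t=1
[1] (2+0,1*2+1) = (2,3)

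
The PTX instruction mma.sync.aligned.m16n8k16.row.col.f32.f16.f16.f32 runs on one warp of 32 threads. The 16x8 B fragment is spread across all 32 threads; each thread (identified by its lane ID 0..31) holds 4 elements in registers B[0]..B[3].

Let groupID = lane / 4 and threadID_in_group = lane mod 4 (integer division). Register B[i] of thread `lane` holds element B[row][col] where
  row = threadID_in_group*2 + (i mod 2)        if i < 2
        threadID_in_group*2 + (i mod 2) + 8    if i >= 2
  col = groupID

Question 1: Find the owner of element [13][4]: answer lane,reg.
18,3

c:4=>grp=4  r:13=>rB=1,tig=2,lo=1
L=4*4+2=18  i=1*2+1=3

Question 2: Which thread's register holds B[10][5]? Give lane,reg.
c=5->g=5  r=10->rb=1,t=1,b0=0
L=5*4+1=21  i=1*2+0=2

21,2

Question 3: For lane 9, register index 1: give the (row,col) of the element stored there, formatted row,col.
3,2

lane 9=>9/4=2, 9 mod 4=1
i=1  r:2·1+1+0=>3  c:2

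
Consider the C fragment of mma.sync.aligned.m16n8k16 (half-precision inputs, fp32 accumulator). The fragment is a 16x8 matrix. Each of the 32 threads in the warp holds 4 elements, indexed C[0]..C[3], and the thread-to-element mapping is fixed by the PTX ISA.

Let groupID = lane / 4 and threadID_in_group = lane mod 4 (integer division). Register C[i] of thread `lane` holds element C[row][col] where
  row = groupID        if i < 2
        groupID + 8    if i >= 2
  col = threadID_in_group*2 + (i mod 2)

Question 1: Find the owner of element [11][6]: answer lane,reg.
15,2

r=11->g=3,rb=1  c=6->t=3,b0=0
L=3*4+3=15  i=1*2+0=2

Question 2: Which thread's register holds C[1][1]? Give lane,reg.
4,1

r=1→G=1,rhi=0  c=1→T=0,p=1
L=1*4+0=4  i=0*2+1=1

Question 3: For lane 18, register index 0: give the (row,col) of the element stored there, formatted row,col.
L=18=>grp=18>>2=4, tig=18&3=2
[0]=>row 4+0=4  col 2·2+0=4

4,4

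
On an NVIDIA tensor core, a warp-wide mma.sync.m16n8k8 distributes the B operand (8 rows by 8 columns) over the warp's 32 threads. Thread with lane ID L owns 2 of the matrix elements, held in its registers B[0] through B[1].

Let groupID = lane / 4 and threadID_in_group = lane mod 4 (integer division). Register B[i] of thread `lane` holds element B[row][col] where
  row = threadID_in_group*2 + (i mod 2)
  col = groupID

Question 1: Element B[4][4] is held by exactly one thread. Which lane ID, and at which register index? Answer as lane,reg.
18,0

c: 4->gid=4  r: 4->tid=2,i&1=0
L=4*4+2=18  i=0=0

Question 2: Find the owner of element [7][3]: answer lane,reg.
15,1

c=3->g=3  r=7->t=3,b0=1
L=3*4+3=15  i=1=1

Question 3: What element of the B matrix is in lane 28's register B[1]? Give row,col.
lane 28: g=7 (28/4), t=0 (28%4)
i=1: r=0*2+1=1, c=g=7

1,7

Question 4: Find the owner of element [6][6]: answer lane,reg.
27,0

c=6→G=6  r=6→T=3,p=0
L=6*4+3=27  i=0=0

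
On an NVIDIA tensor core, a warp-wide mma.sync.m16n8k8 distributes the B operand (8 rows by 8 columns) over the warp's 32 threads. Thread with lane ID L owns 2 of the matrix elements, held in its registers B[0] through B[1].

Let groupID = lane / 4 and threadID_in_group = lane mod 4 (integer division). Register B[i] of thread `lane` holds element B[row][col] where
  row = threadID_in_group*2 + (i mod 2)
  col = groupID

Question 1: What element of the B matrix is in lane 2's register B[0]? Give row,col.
lane 2->2/4=0, 2 mod 4=2
i=0  r:2·2+0->4  c:0

4,0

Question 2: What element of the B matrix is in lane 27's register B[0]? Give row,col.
6,6

L=27=>grp=27>>2=6, tig=27&3=3
[0]=>row 3·2+0=6  col grp=6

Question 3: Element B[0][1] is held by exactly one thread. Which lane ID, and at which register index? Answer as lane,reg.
4,0

c=1->g=1  r=0->t=0,b0=0
L=1*4+0=4  i=0=0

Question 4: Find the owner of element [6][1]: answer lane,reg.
7,0

c: 1->gid=1  r: 6->tid=3,i&1=0
L=1*4+3=7  i=0=0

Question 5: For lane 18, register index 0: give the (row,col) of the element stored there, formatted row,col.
L=18=>grp=18>>2=4, tig=18&3=2
[0]=>row 2·2+0=4  col grp=4

4,4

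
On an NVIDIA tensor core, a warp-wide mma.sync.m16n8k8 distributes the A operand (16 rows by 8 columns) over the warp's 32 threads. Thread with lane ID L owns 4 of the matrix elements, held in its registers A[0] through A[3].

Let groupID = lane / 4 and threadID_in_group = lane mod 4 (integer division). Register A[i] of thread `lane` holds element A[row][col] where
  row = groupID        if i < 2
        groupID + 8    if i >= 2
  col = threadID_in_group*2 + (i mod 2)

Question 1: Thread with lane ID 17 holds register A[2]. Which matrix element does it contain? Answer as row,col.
12,2

lane 17→17/4=4, 17 mod 4=1
i=2  r:4+8→12  c:2·1+0→2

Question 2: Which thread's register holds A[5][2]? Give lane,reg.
21,0

r=5→G=5,rhi=0  c=2→T=1,p=0
L=5*4+1=21  i=0*2+0=0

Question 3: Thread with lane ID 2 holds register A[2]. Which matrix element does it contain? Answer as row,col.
8,4

L=2⇒gr=2>>2=0, th=2&3=2
[2]⇒row 0+8=8  col 2·2+0=4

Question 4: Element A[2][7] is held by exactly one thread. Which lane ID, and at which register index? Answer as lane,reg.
r=2->g=2,rb=0  c=7->t=3,b0=1
L=2*4+3=11  i=0*2+1=1

11,1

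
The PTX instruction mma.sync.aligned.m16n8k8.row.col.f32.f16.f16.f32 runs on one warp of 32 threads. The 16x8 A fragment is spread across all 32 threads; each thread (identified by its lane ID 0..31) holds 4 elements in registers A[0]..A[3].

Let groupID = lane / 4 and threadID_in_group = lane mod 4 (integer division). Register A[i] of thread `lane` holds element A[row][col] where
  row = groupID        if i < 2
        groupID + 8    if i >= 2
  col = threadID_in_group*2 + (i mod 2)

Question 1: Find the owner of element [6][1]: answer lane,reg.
r: 6->gid=6,r8=0  c: 1->tid=0,i&1=1
L=6*4+0=24  i=0*2+1=1

24,1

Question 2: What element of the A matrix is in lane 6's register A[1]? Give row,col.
6: grp=1,tig=2
[1] (1+0,2*2+1) = (1,5)

1,5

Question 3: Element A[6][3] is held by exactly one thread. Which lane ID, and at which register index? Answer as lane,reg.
r=6→G=6,rhi=0  c=3→T=1,p=1
L=6*4+1=25  i=0*2+1=1

25,1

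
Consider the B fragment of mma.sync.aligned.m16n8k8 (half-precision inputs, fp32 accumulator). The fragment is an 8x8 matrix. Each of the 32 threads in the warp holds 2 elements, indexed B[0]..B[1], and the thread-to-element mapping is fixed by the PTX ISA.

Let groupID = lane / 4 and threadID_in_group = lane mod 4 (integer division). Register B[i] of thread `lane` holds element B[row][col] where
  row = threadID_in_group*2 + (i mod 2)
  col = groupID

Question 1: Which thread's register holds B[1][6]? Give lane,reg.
24,1

c: 6->gid=6  r: 1->tid=0,i&1=1
L=6*4+0=24  i=1=1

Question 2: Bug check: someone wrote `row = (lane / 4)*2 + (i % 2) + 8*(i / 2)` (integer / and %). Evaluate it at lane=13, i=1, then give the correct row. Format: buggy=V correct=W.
buggy=7 correct=3

`(lane / 4)*2 + (i % 2) + 8*(i / 2)`[13,1]=>7
lane 13: grp=3 (13/4), tig=1 (13%4)
i=1: r=1*2+1=3, c=grp=3
row: 7 vs 3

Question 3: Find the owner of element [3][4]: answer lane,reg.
c=4→G=4  r=3→T=1,p=1
L=4*4+1=17  i=1=1

17,1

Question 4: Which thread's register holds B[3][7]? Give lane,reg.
c=7->g=7  r=3->t=1,b0=1
L=7*4+1=29  i=1=1

29,1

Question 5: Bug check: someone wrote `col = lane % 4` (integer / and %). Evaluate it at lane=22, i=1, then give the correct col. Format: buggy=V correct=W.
`lane % 4`[22,1]->2
L=22->g=22>>2=5, t=22&3=2
[1]->row 2·2+1=5  col g=5
col: 2 vs 5

buggy=2 correct=5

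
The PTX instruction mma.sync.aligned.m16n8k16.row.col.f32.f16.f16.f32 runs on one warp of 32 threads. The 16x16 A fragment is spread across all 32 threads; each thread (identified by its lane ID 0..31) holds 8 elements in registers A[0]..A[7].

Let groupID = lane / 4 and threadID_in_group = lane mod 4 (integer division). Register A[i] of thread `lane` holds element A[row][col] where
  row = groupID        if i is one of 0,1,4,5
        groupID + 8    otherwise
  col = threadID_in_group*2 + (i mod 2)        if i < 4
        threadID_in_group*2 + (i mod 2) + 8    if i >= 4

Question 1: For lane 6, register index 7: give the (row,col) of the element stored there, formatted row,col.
lane 6: gid=1 (6/4), tid=2 (6%4)
i=7: r=1+8=9, c=2*2+1+8=13

9,13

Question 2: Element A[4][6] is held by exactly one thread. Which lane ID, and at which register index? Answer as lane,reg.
r:4=>grp=4,rB=0  c:6=>cB=0,tig=3,lo=0
L=4*4+3=19  i=0*4+0*2+0=0

19,0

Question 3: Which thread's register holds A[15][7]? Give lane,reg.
31,3

r: 15->gid=7,r8=1  c: 7->c8=0,tid=3,i&1=1
L=7*4+3=31  i=0*4+1*2+1=3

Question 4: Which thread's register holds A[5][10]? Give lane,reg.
r=5⇒gr=5,Rb=0  c=10⇒Cb=1,th=1,odd=0
L=5*4+1=21  i=1*4+0*2+0=4

21,4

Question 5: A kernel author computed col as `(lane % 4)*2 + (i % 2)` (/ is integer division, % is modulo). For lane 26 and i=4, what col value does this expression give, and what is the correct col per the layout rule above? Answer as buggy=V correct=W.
buggy=4 correct=12

`(lane % 4)*2 + (i % 2)`[26,4]→4
L=26→G=26>>2=6, T=26&3=2
[4]→row 6+0=6  col 2·2+0+8=12
col: 4 vs 12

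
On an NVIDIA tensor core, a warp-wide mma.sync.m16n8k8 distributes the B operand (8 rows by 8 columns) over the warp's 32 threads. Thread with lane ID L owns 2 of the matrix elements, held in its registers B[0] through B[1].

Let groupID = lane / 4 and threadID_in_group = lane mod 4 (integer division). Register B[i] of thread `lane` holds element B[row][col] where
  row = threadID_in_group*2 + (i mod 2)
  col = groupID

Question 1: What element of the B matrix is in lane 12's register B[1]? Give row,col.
12: G=3,T=0
[1] (0*2+1,3) = (1,3)

1,3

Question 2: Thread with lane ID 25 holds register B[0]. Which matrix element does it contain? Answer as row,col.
2,6

lane 25->25/4=6, 25 mod 4=1
i=0  r:2·1+0->2  c:6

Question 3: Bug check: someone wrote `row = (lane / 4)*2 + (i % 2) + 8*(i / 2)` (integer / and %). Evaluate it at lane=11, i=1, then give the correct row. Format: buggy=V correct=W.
buggy=5 correct=7

`(lane / 4)*2 + (i % 2) + 8*(i / 2)`[11,1]->5
lane 11: gid=2 (11/4), tid=3 (11%4)
i=1: r=3*2+1=7, c=gid=2
row: 5 vs 7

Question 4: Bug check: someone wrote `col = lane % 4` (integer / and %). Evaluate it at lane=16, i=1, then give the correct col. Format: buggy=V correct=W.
buggy=0 correct=4

`lane % 4`[16,1]=>0
lane 16: grp=4 (16/4), tig=0 (16%4)
i=1: r=0*2+1=1, c=grp=4
col: 0 vs 4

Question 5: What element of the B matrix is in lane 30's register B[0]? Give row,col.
4,7

L=30→G=30>>2=7, T=30&3=2
[0]→row 2·2+0=4  col G=7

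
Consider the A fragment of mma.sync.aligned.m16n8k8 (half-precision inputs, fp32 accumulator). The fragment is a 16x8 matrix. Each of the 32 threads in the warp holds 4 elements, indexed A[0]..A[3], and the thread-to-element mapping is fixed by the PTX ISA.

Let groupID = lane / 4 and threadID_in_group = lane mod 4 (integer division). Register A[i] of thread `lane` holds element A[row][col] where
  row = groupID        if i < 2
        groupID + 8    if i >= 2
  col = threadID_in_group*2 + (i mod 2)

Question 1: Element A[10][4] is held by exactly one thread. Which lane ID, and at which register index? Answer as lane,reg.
10,2

r=10⇒gr=2,Rb=1  c=4⇒th=2,odd=0
L=2*4+2=10  i=1*2+0=2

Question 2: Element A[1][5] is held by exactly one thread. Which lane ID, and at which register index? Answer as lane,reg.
r=1→G=1,rhi=0  c=5→T=2,p=1
L=1*4+2=6  i=0*2+1=1

6,1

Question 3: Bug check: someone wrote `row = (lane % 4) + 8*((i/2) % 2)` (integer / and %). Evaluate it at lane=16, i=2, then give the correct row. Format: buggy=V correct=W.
`(lane % 4) + 8*((i/2) % 2)`[16,2]⇒8
lane 16⇒16/4=4, 16 mod 4=0
i=2  r:4+8⇒12  c:2·0+0⇒0
row: 8 vs 12

buggy=8 correct=12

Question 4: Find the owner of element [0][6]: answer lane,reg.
3,0

r:0=>grp=0,rB=0  c:6=>tig=3,lo=0
L=0*4+3=3  i=0*2+0=0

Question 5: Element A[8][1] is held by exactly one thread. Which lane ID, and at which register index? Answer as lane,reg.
r=8⇒gr=0,Rb=1  c=1⇒th=0,odd=1
L=0*4+0=0  i=1*2+1=3

0,3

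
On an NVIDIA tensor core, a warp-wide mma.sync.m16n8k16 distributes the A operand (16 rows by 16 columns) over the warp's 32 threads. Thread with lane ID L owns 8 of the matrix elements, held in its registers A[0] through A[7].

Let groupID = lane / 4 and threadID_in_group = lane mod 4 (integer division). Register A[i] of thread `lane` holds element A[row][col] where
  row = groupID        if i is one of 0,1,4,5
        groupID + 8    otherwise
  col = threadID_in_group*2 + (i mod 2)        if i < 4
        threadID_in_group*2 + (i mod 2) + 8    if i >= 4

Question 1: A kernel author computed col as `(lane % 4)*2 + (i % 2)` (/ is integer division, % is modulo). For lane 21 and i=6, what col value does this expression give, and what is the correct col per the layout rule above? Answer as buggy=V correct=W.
buggy=2 correct=10

`(lane % 4)*2 + (i % 2)`[21,6]->2
21: g=5,t=1
[6] (5+8,1*2+0+8) = (13,10)
col: 2 vs 10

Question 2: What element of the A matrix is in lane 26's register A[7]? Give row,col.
14,13

lane 26=>26/4=6, 26 mod 4=2
i=7  r:6+8=>14  c:2·2+1+8=>13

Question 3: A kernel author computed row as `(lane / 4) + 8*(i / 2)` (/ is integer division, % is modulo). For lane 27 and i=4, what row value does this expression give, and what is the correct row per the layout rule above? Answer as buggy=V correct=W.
buggy=22 correct=6

`(lane / 4) + 8*(i / 2)`[27,4]⇒22
L=27⇒gr=27>>2=6, th=27&3=3
[4]⇒row 6+0=6  col 3·2+0+8=14
row: 22 vs 6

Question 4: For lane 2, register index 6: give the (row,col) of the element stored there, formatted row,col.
8,12

lane 2: gid=0 (2/4), tid=2 (2%4)
i=6: r=0+8=8, c=2*2+0+8=12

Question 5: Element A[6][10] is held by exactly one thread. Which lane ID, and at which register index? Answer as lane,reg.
r=6->g=6,rb=0  c=10->cb=1,t=1,b0=0
L=6*4+1=25  i=1*4+0*2+0=4

25,4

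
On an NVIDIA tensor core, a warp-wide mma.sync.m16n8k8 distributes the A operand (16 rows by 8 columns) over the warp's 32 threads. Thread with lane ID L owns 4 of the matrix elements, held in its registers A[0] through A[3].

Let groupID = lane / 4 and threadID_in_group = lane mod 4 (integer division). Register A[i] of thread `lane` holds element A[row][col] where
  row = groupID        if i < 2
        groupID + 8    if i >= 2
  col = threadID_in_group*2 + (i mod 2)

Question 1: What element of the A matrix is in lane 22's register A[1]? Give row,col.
5,5

L=22=>grp=22>>2=5, tig=22&3=2
[1]=>row 5+0=5  col 2·2+1=5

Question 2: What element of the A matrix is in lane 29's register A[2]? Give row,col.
15,2

lane 29->29/4=7, 29 mod 4=1
i=2  r:7+8->15  c:2·1+0->2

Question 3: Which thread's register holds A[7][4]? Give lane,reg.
30,0

r:7=>grp=7,rB=0  c:4=>tig=2,lo=0
L=7*4+2=30  i=0*2+0=0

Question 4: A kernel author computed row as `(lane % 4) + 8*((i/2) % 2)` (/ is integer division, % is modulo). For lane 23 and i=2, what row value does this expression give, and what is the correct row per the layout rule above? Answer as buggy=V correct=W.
buggy=11 correct=13

`(lane % 4) + 8*((i/2) % 2)`[23,2]->11
lane 23: g=5 (23/4), t=3 (23%4)
i=2: r=5+8=13, c=3*2+0=6
row: 11 vs 13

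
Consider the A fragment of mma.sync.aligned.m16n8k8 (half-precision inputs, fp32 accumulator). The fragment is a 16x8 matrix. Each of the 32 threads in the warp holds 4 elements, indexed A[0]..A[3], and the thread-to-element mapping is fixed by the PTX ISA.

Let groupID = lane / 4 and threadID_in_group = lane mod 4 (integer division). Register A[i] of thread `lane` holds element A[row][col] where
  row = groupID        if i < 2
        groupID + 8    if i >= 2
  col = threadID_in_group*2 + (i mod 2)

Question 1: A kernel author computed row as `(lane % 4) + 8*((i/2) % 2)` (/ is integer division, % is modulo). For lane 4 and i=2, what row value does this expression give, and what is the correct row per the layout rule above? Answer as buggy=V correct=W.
`(lane % 4) + 8*((i/2) % 2)`[4,2]->8
lane 4->4/4=1, 4 mod 4=0
i=2  r:1+8->9  c:2·0+0->0
row: 8 vs 9

buggy=8 correct=9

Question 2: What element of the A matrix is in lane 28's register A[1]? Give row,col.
lane 28→28/4=7, 28 mod 4=0
i=1  r:7+0→7  c:2·0+1→1

7,1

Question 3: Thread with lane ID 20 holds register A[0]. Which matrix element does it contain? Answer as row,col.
L=20->g=20>>2=5, t=20&3=0
[0]->row 5+0=5  col 0·2+0=0

5,0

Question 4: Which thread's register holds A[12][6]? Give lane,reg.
19,2

r=12⇒gr=4,Rb=1  c=6⇒th=3,odd=0
L=4*4+3=19  i=1*2+0=2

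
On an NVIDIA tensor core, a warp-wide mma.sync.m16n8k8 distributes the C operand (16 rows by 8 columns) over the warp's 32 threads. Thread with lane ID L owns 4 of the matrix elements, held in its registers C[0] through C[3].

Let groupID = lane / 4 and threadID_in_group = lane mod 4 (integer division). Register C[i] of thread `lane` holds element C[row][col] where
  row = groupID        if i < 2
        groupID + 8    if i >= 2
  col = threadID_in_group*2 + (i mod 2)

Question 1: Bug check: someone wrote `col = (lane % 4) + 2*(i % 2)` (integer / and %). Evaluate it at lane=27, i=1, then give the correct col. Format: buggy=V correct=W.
buggy=5 correct=7

`(lane % 4) + 2*(i % 2)`[27,1]->5
27: gid=6,tid=3
[1] (6+0,3*2+1) = (6,7)
col: 5 vs 7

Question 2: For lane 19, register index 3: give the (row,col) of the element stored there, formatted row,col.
L=19→G=19>>2=4, T=19&3=3
[3]→row 4+8=12  col 3·2+1=7

12,7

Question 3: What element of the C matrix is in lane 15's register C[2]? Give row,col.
11,6

lane 15: gid=3 (15/4), tid=3 (15%4)
i=2: r=3+8=11, c=3*2+0=6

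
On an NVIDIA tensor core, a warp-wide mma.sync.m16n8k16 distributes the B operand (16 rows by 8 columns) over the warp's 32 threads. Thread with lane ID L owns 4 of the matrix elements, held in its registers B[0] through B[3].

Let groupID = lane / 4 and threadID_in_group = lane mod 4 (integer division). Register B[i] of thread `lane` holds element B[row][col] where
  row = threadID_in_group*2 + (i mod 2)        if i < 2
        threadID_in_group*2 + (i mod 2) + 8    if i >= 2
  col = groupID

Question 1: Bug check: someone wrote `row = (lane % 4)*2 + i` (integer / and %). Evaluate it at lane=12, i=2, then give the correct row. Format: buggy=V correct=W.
buggy=2 correct=8

`(lane % 4)*2 + i`[12,2]→2
lane 12: G=3 (12/4), T=0 (12%4)
i=2: r=0*2+0+8=8, c=G=3
row: 2 vs 8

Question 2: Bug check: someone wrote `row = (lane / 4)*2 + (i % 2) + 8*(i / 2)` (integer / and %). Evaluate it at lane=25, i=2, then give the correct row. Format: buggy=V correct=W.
`(lane / 4)*2 + (i % 2) + 8*(i / 2)`[25,2]→20
lane 25→25/4=6, 25 mod 4=1
i=2  r:2·1+0+8→10  c:6
row: 20 vs 10

buggy=20 correct=10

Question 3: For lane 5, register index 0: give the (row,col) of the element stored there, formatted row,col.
lane 5: g=1 (5/4), t=1 (5%4)
i=0: r=1*2+0+0=2, c=g=1

2,1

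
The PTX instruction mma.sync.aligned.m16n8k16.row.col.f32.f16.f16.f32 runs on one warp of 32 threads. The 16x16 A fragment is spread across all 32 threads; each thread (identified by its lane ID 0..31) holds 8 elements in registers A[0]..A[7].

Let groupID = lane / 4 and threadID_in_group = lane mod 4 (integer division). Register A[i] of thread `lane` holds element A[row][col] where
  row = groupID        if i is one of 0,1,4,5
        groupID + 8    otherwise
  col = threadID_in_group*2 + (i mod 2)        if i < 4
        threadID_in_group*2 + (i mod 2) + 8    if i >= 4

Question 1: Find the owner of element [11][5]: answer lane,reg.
14,3

r: 11->gid=3,r8=1  c: 5->c8=0,tid=2,i&1=1
L=3*4+2=14  i=0*4+1*2+1=3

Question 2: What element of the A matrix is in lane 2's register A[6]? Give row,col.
8,12

2: g=0,t=2
[6] (0+8,2*2+0+8) = (8,12)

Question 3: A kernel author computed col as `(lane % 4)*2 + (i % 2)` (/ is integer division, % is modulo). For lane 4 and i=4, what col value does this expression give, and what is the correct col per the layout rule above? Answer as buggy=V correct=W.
buggy=0 correct=8

`(lane % 4)*2 + (i % 2)`[4,4]⇒0
4: gr=1,th=0
[4] (1+0,0*2+0+8) = (1,8)
col: 0 vs 8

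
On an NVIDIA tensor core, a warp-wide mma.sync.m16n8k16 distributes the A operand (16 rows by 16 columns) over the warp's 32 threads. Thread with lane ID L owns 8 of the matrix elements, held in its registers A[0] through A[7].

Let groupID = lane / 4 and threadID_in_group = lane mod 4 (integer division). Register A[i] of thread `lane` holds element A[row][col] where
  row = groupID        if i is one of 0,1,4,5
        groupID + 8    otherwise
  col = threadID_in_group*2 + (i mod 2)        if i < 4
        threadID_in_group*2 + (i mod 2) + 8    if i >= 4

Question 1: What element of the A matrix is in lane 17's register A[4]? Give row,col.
4,10

lane 17->17/4=4, 17 mod 4=1
i=4  r:4+0->4  c:2·1+0+8->10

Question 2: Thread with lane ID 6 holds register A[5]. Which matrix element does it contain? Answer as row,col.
1,13

L=6⇒gr=6>>2=1, th=6&3=2
[5]⇒row 1+0=1  col 2·2+1+8=13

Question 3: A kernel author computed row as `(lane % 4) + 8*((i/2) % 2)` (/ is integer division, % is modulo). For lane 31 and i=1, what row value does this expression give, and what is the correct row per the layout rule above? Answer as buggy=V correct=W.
`(lane % 4) + 8*((i/2) % 2)`[31,1]->3
lane 31: g=7 (31/4), t=3 (31%4)
i=1: r=7+0=7, c=3*2+1+0=7
row: 3 vs 7

buggy=3 correct=7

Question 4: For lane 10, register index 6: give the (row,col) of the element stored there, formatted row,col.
lane 10: G=2 (10/4), T=2 (10%4)
i=6: r=2+8=10, c=2*2+0+8=12

10,12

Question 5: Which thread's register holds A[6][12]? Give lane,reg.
r=6→G=6,rhi=0  c=12→chi=1,T=2,p=0
L=6*4+2=26  i=1*4+0*2+0=4

26,4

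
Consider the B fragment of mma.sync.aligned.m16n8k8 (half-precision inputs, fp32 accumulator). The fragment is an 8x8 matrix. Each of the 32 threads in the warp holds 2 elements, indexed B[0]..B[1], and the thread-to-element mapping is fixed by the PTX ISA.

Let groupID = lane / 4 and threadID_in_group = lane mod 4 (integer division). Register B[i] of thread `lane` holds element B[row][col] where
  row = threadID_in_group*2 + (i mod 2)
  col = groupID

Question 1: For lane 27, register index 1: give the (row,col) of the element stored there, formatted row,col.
7,6

L=27->gid=27>>2=6, tid=27&3=3
[1]->row 3·2+1=7  col gid=6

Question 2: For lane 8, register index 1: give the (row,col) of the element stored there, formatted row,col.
1,2

8: G=2,T=0
[1] (0*2+1,2) = (1,2)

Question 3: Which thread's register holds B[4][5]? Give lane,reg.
22,0

c=5⇒gr=5  r=4⇒th=2,odd=0
L=5*4+2=22  i=0=0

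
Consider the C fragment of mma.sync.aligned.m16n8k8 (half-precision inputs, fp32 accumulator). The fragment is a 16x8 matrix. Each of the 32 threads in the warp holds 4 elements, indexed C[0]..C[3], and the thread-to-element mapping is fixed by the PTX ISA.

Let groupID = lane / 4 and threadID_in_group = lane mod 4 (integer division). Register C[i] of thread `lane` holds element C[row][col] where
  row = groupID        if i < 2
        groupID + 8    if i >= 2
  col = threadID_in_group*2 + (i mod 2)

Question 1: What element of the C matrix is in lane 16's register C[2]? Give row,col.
lane 16: gid=4 (16/4), tid=0 (16%4)
i=2: r=4+8=12, c=0*2+0=0

12,0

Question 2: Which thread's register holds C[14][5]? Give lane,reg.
26,3

r=14->g=6,rb=1  c=5->t=2,b0=1
L=6*4+2=26  i=1*2+1=3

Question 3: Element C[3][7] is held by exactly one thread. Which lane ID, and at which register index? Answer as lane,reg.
r=3→G=3,rhi=0  c=7→T=3,p=1
L=3*4+3=15  i=0*2+1=1

15,1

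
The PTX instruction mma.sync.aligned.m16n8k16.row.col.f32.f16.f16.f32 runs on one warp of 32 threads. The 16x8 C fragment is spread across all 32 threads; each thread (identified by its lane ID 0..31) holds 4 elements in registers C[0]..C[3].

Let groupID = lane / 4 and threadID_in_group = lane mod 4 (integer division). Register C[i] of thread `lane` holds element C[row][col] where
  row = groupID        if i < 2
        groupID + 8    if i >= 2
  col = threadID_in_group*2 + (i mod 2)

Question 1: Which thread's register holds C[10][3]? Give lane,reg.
9,3

r: 10->gid=2,r8=1  c: 3->tid=1,i&1=1
L=2*4+1=9  i=1*2+1=3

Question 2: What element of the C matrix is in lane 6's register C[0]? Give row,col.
1,4

L=6=>grp=6>>2=1, tig=6&3=2
[0]=>row 1+0=1  col 2·2+0=4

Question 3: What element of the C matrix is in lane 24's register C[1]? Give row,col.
lane 24: gr=6 (24/4), th=0 (24%4)
i=1: r=6+0=6, c=0*2+1=1

6,1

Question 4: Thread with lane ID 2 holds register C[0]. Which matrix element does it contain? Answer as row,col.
0,4

L=2->gid=2>>2=0, tid=2&3=2
[0]->row 0+0=0  col 2·2+0=4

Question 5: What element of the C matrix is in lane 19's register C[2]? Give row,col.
19: g=4,t=3
[2] (4+8,3*2+0) = (12,6)

12,6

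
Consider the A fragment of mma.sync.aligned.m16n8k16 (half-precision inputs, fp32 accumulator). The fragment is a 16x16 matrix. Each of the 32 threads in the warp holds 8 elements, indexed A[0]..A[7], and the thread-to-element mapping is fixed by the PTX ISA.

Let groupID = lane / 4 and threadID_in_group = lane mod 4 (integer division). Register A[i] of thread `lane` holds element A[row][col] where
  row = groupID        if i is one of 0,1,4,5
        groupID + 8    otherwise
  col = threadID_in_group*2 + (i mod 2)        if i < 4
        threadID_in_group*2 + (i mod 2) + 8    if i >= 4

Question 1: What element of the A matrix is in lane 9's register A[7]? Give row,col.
lane 9=>9/4=2, 9 mod 4=1
i=7  r:2+8=>10  c:2·1+1+8=>11

10,11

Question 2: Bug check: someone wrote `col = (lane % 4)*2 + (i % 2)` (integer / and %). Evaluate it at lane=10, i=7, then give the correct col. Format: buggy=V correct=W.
`(lane % 4)*2 + (i % 2)`[10,7]->5
lane 10->10/4=2, 10 mod 4=2
i=7  r:2+8->10  c:2·2+1+8->13
col: 5 vs 13

buggy=5 correct=13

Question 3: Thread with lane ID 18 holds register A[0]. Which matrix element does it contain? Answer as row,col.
4,4

lane 18: gid=4 (18/4), tid=2 (18%4)
i=0: r=4+0=4, c=2*2+0+0=4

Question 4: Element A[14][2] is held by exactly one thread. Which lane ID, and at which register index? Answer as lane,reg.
25,2

r=14->g=6,rb=1  c=2->cb=0,t=1,b0=0
L=6*4+1=25  i=0*4+1*2+0=2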